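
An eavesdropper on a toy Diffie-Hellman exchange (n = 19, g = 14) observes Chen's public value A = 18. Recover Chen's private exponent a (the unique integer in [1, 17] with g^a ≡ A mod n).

9

Try successive powers of 14 modulo 19:
14^1 ≡ 14
14^2 ≡ 6
14^3 ≡ 8
14^4 ≡ 17
14^5 ≡ 10
14^6 ≡ 7
14^7 ≡ 3
14^8 ≡ 4
14^9 ≡ 18
Found: a = 9.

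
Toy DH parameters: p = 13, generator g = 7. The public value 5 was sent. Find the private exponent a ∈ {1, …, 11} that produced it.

Try successive powers of 7 modulo 13:
7^1 ≡ 7
7^2 ≡ 10
7^3 ≡ 5
Found: a = 3.

3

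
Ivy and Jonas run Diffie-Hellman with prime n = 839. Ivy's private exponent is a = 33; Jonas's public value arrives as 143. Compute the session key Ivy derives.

Shared key K = 143^33 mod 839.
143^1 ≡ 143 (mod 839)
143^2 = (143^1)^2 ≡ 143^2 = 20449 ≡ 313 (mod 839)
143^4 = (143^2)^2 ≡ 313^2 = 97969 ≡ 645 (mod 839)
143^8 = (143^4)^2 ≡ 645^2 = 416025 ≡ 720 (mod 839)
143^16 = (143^8)^2 ≡ 720^2 = 518400 ≡ 737 (mod 839)
143^32 = (143^16)^2 ≡ 737^2 = 543169 ≡ 336 (mod 839)
143^33 = 143^32 · 143^1 ≡ 336 · 143 ≡ 225 (mod 839).

225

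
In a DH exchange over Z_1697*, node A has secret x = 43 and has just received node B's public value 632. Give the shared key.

Shared key K = 632^43 mod 1697.
632^1 ≡ 632 (mod 1697)
632^2 = (632^1)^2 ≡ 632^2 = 399424 ≡ 629 (mod 1697)
632^4 = (632^2)^2 ≡ 629^2 = 395641 ≡ 240 (mod 1697)
632^8 = (632^4)^2 ≡ 240^2 = 57600 ≡ 1599 (mod 1697)
632^16 = (632^8)^2 ≡ 1599^2 = 2556801 ≡ 1119 (mod 1697)
632^32 = (632^16)^2 ≡ 1119^2 = 1252161 ≡ 1472 (mod 1697)
632^43 = 632^32 · 632^8 · 632^2 · 632^1 ≡ 1472 · 1599 · 629 · 632 ≡ 361 (mod 1697).

361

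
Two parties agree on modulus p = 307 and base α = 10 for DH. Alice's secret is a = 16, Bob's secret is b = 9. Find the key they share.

102

Alice sends A = α^a mod p = 10^16 mod 307.
10^1 ≡ 10 (mod 307)
10^2 = (10^1)^2 ≡ 10^2 = 100 ≡ 100 (mod 307)
10^4 = (10^2)^2 ≡ 100^2 = 10000 ≡ 176 (mod 307)
10^8 = (10^4)^2 ≡ 176^2 = 30976 ≡ 276 (mod 307)
10^16 = (10^8)^2 ≡ 276^2 = 76176 ≡ 40 (mod 307)
So A = 40. Bob then computes K = A^b mod p = 40^9 mod 307.
40^1 ≡ 40 (mod 307)
40^2 = (40^1)^2 ≡ 40^2 = 1600 ≡ 65 (mod 307)
40^4 = (40^2)^2 ≡ 65^2 = 4225 ≡ 234 (mod 307)
40^8 = (40^4)^2 ≡ 234^2 = 54756 ≡ 110 (mod 307)
40^9 = 40^8 · 40^1 ≡ 110 · 40 ≡ 102 (mod 307).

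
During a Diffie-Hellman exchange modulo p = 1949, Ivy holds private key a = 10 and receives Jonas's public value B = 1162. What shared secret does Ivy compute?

1927

Shared key K = 1162^10 mod 1949.
1162^1 ≡ 1162 (mod 1949)
1162^2 = (1162^1)^2 ≡ 1162^2 = 1350244 ≡ 1536 (mod 1949)
1162^4 = (1162^2)^2 ≡ 1536^2 = 2359296 ≡ 1006 (mod 1949)
1162^8 = (1162^4)^2 ≡ 1006^2 = 1012036 ≡ 505 (mod 1949)
1162^10 = 1162^8 · 1162^2 ≡ 505 · 1536 ≡ 1927 (mod 1949).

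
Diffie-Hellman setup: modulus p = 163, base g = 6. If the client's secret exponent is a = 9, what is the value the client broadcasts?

Public value = 6^9 mod 163.
6^1 ≡ 6 (mod 163)
6^2 = (6^1)^2 ≡ 6^2 = 36 ≡ 36 (mod 163)
6^4 = (6^2)^2 ≡ 36^2 = 1296 ≡ 155 (mod 163)
6^8 = (6^4)^2 ≡ 155^2 = 24025 ≡ 64 (mod 163)
6^9 = 6^8 · 6^1 ≡ 64 · 6 ≡ 58 (mod 163).

58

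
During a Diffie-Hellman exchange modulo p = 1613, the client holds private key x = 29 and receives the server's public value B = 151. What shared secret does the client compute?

Shared key K = 151^29 mod 1613.
151^1 ≡ 151 (mod 1613)
151^2 = (151^1)^2 ≡ 151^2 = 22801 ≡ 219 (mod 1613)
151^4 = (151^2)^2 ≡ 219^2 = 47961 ≡ 1184 (mod 1613)
151^8 = (151^4)^2 ≡ 1184^2 = 1401856 ≡ 159 (mod 1613)
151^16 = (151^8)^2 ≡ 159^2 = 25281 ≡ 1086 (mod 1613)
151^29 = 151^16 · 151^8 · 151^4 · 151^1 ≡ 1086 · 159 · 1184 · 151 ≡ 1085 (mod 1613).

1085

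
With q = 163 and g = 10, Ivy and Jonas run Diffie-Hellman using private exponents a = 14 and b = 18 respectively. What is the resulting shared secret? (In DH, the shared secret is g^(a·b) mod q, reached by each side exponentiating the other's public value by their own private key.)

53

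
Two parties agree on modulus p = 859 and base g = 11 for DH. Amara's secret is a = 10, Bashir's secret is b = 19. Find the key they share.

Amara sends A = g^a mod p = 11^10 mod 859.
11^1 ≡ 11 (mod 859)
11^2 = (11^1)^2 ≡ 11^2 = 121 ≡ 121 (mod 859)
11^4 = (11^2)^2 ≡ 121^2 = 14641 ≡ 38 (mod 859)
11^8 = (11^4)^2 ≡ 38^2 = 1444 ≡ 585 (mod 859)
11^10 = 11^8 · 11^2 ≡ 585 · 121 ≡ 347 (mod 859).
So A = 347. Bashir then computes K = A^b mod p = 347^19 mod 859.
347^1 ≡ 347 (mod 859)
347^2 = (347^1)^2 ≡ 347^2 = 120409 ≡ 149 (mod 859)
347^4 = (347^2)^2 ≡ 149^2 = 22201 ≡ 726 (mod 859)
347^8 = (347^4)^2 ≡ 726^2 = 527076 ≡ 509 (mod 859)
347^16 = (347^8)^2 ≡ 509^2 = 259081 ≡ 522 (mod 859)
347^19 = 347^16 · 347^2 · 347^1 ≡ 522 · 149 · 347 ≡ 45 (mod 859).

45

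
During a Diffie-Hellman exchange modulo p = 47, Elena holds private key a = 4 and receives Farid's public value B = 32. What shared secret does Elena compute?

6

Shared key K = 32^4 mod 47.
32^1 ≡ 32 (mod 47)
32^2 = (32^1)^2 ≡ 32^2 = 1024 ≡ 37 (mod 47)
32^4 = (32^2)^2 ≡ 37^2 = 1369 ≡ 6 (mod 47)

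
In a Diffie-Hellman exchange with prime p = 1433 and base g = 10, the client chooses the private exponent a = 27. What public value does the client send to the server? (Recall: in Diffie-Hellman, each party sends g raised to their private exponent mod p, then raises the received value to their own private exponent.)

715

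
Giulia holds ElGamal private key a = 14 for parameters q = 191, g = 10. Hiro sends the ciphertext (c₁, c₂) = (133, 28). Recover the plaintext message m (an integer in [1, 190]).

111

Shared mask s = c₁^a mod q = 133^14 mod 191.
133^1 ≡ 133 (mod 191)
133^2 = (133^1)^2 ≡ 133^2 = 17689 ≡ 117 (mod 191)
133^4 = (133^2)^2 ≡ 117^2 = 13689 ≡ 128 (mod 191)
133^8 = (133^4)^2 ≡ 128^2 = 16384 ≡ 149 (mod 191)
133^14 = 133^8 · 133^4 · 133^2 ≡ 149 · 128 · 117 ≡ 162 (mod 191).
So s = 162; s⁻¹ ≡ 79 (mod 191).
m = c₂ · s⁻¹ mod 191 = 28 · 79 mod 191 = 111.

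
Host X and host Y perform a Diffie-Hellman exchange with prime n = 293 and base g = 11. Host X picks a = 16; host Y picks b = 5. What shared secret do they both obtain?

289

Host X sends A = g^a mod n = 11^16 mod 293.
11^1 ≡ 11 (mod 293)
11^2 = (11^1)^2 ≡ 11^2 = 121 ≡ 121 (mod 293)
11^4 = (11^2)^2 ≡ 121^2 = 14641 ≡ 284 (mod 293)
11^8 = (11^4)^2 ≡ 284^2 = 80656 ≡ 81 (mod 293)
11^16 = (11^8)^2 ≡ 81^2 = 6561 ≡ 115 (mod 293)
So A = 115. Host Y then computes K = A^b mod n = 115^5 mod 293.
115^1 ≡ 115 (mod 293)
115^2 = (115^1)^2 ≡ 115^2 = 13225 ≡ 40 (mod 293)
115^4 = (115^2)^2 ≡ 40^2 = 1600 ≡ 135 (mod 293)
115^5 = 115^4 · 115^1 ≡ 135 · 115 ≡ 289 (mod 293).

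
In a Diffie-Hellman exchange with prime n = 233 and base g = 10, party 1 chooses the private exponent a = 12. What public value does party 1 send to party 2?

131

Public value = 10^12 (mod 233).
10^1 ≡ 10 (mod 233)
10^2 = (10^1)^2 ≡ 10^2 = 100 ≡ 100 (mod 233)
10^4 = (10^2)^2 ≡ 100^2 = 10000 ≡ 214 (mod 233)
10^8 = (10^4)^2 ≡ 214^2 = 45796 ≡ 128 (mod 233)
10^12 = 10^8 · 10^4 ≡ 128 · 214 ≡ 131 (mod 233).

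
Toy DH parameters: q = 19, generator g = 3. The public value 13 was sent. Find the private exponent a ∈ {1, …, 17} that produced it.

Try successive powers of 3 modulo 19:
3^1 ≡ 3
3^2 ≡ 9
3^3 ≡ 8
3^4 ≡ 5
3^5 ≡ 15
3^6 ≡ 7
3^7 ≡ 2
3^8 ≡ 6
3^9 ≡ 18
3^10 ≡ 16
3^11 ≡ 10
3^12 ≡ 11
3^13 ≡ 14
3^14 ≡ 4
3^15 ≡ 12
3^16 ≡ 17
3^17 ≡ 13
Found: a = 17.

17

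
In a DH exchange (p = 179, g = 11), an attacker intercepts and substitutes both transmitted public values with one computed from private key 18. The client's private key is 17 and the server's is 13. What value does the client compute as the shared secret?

20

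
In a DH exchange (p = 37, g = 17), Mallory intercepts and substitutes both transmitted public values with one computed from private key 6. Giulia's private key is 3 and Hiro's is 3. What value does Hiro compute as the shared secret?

36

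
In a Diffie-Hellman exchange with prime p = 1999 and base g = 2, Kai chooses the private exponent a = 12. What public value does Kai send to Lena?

98

Public value = 2^12 mod 1999.
2^1 ≡ 2 (mod 1999)
2^2 = (2^1)^2 ≡ 2^2 = 4 ≡ 4 (mod 1999)
2^4 = (2^2)^2 ≡ 4^2 = 16 ≡ 16 (mod 1999)
2^8 = (2^4)^2 ≡ 16^2 = 256 ≡ 256 (mod 1999)
2^12 = 2^8 · 2^4 ≡ 256 · 16 ≡ 98 (mod 1999).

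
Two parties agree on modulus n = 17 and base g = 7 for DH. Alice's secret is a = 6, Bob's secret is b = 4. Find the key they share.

Bob sends B = g^b mod n = 7^4 mod 17.
7^1 ≡ 7 (mod 17)
7^2 = (7^1)^2 ≡ 7^2 = 49 ≡ 15 (mod 17)
7^4 = (7^2)^2 ≡ 15^2 = 225 ≡ 4 (mod 17)
So B = 4. Alice then computes K = B^a mod n = 4^6 mod 17.
4^1 ≡ 4 (mod 17)
4^2 = (4^1)^2 ≡ 4^2 = 16 ≡ 16 (mod 17)
4^4 = (4^2)^2 ≡ 16^2 = 256 ≡ 1 (mod 17)
4^6 = 4^4 · 4^2 ≡ 1 · 16 ≡ 16 (mod 17).

16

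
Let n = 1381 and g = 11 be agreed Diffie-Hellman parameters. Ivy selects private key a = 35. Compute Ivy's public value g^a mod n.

Public value = 11^35 mod 1381.
11^1 ≡ 11 (mod 1381)
11^2 = (11^1)^2 ≡ 11^2 = 121 ≡ 121 (mod 1381)
11^4 = (11^2)^2 ≡ 121^2 = 14641 ≡ 831 (mod 1381)
11^8 = (11^4)^2 ≡ 831^2 = 690561 ≡ 61 (mod 1381)
11^16 = (11^8)^2 ≡ 61^2 = 3721 ≡ 959 (mod 1381)
11^32 = (11^16)^2 ≡ 959^2 = 919681 ≡ 1316 (mod 1381)
11^35 = 11^32 · 11^2 · 11^1 ≡ 1316 · 121 · 11 ≡ 488 (mod 1381).

488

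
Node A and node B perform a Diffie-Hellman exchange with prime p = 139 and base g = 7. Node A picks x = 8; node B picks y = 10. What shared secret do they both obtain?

35

Node A sends A = g^x mod p = 7^8 mod 139.
7^1 ≡ 7 (mod 139)
7^2 = (7^1)^2 ≡ 7^2 = 49 ≡ 49 (mod 139)
7^4 = (7^2)^2 ≡ 49^2 = 2401 ≡ 38 (mod 139)
7^8 = (7^4)^2 ≡ 38^2 = 1444 ≡ 54 (mod 139)
So A = 54. Node B then computes K = A^y mod p = 54^10 mod 139.
54^1 ≡ 54 (mod 139)
54^2 = (54^1)^2 ≡ 54^2 = 2916 ≡ 136 (mod 139)
54^4 = (54^2)^2 ≡ 136^2 = 18496 ≡ 9 (mod 139)
54^8 = (54^4)^2 ≡ 9^2 = 81 ≡ 81 (mod 139)
54^10 = 54^8 · 54^2 ≡ 81 · 136 ≡ 35 (mod 139).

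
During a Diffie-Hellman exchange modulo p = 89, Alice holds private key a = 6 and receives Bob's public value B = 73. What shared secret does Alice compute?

4

Shared key K = 73^6 mod 89.
73^1 ≡ 73 (mod 89)
73^2 = (73^1)^2 ≡ 73^2 = 5329 ≡ 78 (mod 89)
73^4 = (73^2)^2 ≡ 78^2 = 6084 ≡ 32 (mod 89)
73^6 = 73^4 · 73^2 ≡ 32 · 78 ≡ 4 (mod 89).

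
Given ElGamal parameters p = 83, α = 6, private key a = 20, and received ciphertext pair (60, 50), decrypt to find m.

8

Shared mask s = c₁^a mod p = 60^20 mod 83.
60^1 ≡ 60 (mod 83)
60^2 = (60^1)^2 ≡ 60^2 = 3600 ≡ 31 (mod 83)
60^4 = (60^2)^2 ≡ 31^2 = 961 ≡ 48 (mod 83)
60^8 = (60^4)^2 ≡ 48^2 = 2304 ≡ 63 (mod 83)
60^16 = (60^8)^2 ≡ 63^2 = 3969 ≡ 68 (mod 83)
60^20 = 60^16 · 60^4 ≡ 68 · 48 ≡ 27 (mod 83).
So s = 27; s⁻¹ ≡ 40 (mod 83).
m = c₂ · s⁻¹ mod 83 = 50 · 40 mod 83 = 8.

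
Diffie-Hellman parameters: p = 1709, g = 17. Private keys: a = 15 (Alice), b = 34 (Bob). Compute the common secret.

Bob sends B = g^b mod p = 17^34 mod 1709.
17^1 ≡ 17 (mod 1709)
17^2 = (17^1)^2 ≡ 17^2 = 289 ≡ 289 (mod 1709)
17^4 = (17^2)^2 ≡ 289^2 = 83521 ≡ 1489 (mod 1709)
17^8 = (17^4)^2 ≡ 1489^2 = 2217121 ≡ 548 (mod 1709)
17^16 = (17^8)^2 ≡ 548^2 = 300304 ≡ 1229 (mod 1709)
17^32 = (17^16)^2 ≡ 1229^2 = 1510441 ≡ 1394 (mod 1709)
17^34 = 17^32 · 17^2 ≡ 1394 · 289 ≡ 1251 (mod 1709).
So B = 1251. Alice then computes K = B^a mod p = 1251^15 mod 1709.
1251^1 ≡ 1251 (mod 1709)
1251^2 = (1251^1)^2 ≡ 1251^2 = 1565001 ≡ 1266 (mod 1709)
1251^4 = (1251^2)^2 ≡ 1266^2 = 1602756 ≡ 1423 (mod 1709)
1251^8 = (1251^4)^2 ≡ 1423^2 = 2024929 ≡ 1473 (mod 1709)
1251^15 = 1251^8 · 1251^4 · 1251^2 · 1251^1 ≡ 1473 · 1423 · 1266 · 1251 ≡ 259 (mod 1709).

259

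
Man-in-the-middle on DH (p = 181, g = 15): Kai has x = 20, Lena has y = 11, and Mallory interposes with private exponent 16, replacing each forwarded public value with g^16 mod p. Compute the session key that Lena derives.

Lena receives Mallory's public value M = 15^16 mod 181 instead of the honest one.
15^1 ≡ 15 (mod 181)
15^2 = (15^1)^2 ≡ 15^2 = 225 ≡ 44 (mod 181)
15^4 = (15^2)^2 ≡ 44^2 = 1936 ≡ 126 (mod 181)
15^8 = (15^4)^2 ≡ 126^2 = 15876 ≡ 129 (mod 181)
15^16 = (15^8)^2 ≡ 129^2 = 16641 ≡ 170 (mod 181)
So M = 170. Lena computes K = M^11 mod 181.
170^1 ≡ 170 (mod 181)
170^2 = (170^1)^2 ≡ 170^2 = 28900 ≡ 121 (mod 181)
170^4 = (170^2)^2 ≡ 121^2 = 14641 ≡ 161 (mod 181)
170^8 = (170^4)^2 ≡ 161^2 = 25921 ≡ 38 (mod 181)
170^11 = 170^8 · 170^2 · 170^1 ≡ 38 · 121 · 170 ≡ 102 (mod 181).

102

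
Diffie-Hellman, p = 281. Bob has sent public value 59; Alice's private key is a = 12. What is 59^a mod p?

Shared key K = 59^12 mod 281.
59^1 ≡ 59 (mod 281)
59^2 = (59^1)^2 ≡ 59^2 = 3481 ≡ 109 (mod 281)
59^4 = (59^2)^2 ≡ 109^2 = 11881 ≡ 79 (mod 281)
59^8 = (59^4)^2 ≡ 79^2 = 6241 ≡ 59 (mod 281)
59^12 = 59^8 · 59^4 ≡ 59 · 79 ≡ 165 (mod 281).

165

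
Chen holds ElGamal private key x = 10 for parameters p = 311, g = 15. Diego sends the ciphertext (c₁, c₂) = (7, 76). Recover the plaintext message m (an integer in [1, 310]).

236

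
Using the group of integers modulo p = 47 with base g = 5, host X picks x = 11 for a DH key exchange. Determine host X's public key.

Public value = 5^{11} \pmod{47}.
5^1 ≡ 5 (mod 47)
5^2 = (5^1)^2 ≡ 5^2 = 25 ≡ 25 (mod 47)
5^4 = (5^2)^2 ≡ 25^2 = 625 ≡ 14 (mod 47)
5^8 = (5^4)^2 ≡ 14^2 = 196 ≡ 8 (mod 47)
5^11 = 5^8 · 5^2 · 5^1 ≡ 8 · 25 · 5 ≡ 13 (mod 47).

13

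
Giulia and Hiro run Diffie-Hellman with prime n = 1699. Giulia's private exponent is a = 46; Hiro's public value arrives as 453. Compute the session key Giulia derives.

180

Shared key K = 453^46 mod 1699.
453^1 ≡ 453 (mod 1699)
453^2 = (453^1)^2 ≡ 453^2 = 205209 ≡ 1329 (mod 1699)
453^4 = (453^2)^2 ≡ 1329^2 = 1766241 ≡ 980 (mod 1699)
453^8 = (453^4)^2 ≡ 980^2 = 960400 ≡ 465 (mod 1699)
453^16 = (453^8)^2 ≡ 465^2 = 216225 ≡ 452 (mod 1699)
453^32 = (453^16)^2 ≡ 452^2 = 204304 ≡ 424 (mod 1699)
453^46 = 453^32 · 453^8 · 453^4 · 453^2 ≡ 424 · 465 · 980 · 1329 ≡ 180 (mod 1699).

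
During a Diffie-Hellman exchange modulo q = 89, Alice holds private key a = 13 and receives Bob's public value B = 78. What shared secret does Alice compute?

Shared key K = 78^13 mod 89.
78^1 ≡ 78 (mod 89)
78^2 = (78^1)^2 ≡ 78^2 = 6084 ≡ 32 (mod 89)
78^4 = (78^2)^2 ≡ 32^2 = 1024 ≡ 45 (mod 89)
78^8 = (78^4)^2 ≡ 45^2 = 2025 ≡ 67 (mod 89)
78^13 = 78^8 · 78^4 · 78^1 ≡ 67 · 45 · 78 ≡ 32 (mod 89).

32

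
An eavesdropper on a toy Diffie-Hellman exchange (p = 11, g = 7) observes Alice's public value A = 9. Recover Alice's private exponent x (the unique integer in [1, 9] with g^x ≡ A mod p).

8

Try successive powers of 7 modulo 11:
7^1 ≡ 7
7^2 ≡ 5
7^3 ≡ 2
7^4 ≡ 3
7^5 ≡ 10
7^6 ≡ 4
7^7 ≡ 6
7^8 ≡ 9
Found: x = 8.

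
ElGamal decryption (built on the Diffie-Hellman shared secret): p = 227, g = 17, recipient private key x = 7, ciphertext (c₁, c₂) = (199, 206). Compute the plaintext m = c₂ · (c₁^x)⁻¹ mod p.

10

Shared mask s = c₁^x mod p = 199^7 mod 227.
199^1 ≡ 199 (mod 227)
199^2 = (199^1)^2 ≡ 199^2 = 39601 ≡ 103 (mod 227)
199^4 = (199^2)^2 ≡ 103^2 = 10609 ≡ 167 (mod 227)
199^7 = 199^4 · 199^2 · 199^1 ≡ 167 · 103 · 199 ≡ 66 (mod 227).
So s = 66; s⁻¹ ≡ 86 (mod 227).
m = c₂ · s⁻¹ mod 227 = 206 · 86 mod 227 = 10.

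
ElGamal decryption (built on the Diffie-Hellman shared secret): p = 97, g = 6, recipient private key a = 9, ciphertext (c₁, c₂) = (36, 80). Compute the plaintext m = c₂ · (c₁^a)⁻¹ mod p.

17

Shared mask s = c₁^a mod p = 36^9 mod 97.
36^1 ≡ 36 (mod 97)
36^2 = (36^1)^2 ≡ 36^2 = 1296 ≡ 35 (mod 97)
36^4 = (36^2)^2 ≡ 35^2 = 1225 ≡ 61 (mod 97)
36^8 = (36^4)^2 ≡ 61^2 = 3721 ≡ 35 (mod 97)
36^9 = 36^8 · 36^1 ≡ 35 · 36 ≡ 96 (mod 97).
So s = 96; s⁻¹ ≡ 96 (mod 97).
m = c₂ · s⁻¹ mod 97 = 80 · 96 mod 97 = 17.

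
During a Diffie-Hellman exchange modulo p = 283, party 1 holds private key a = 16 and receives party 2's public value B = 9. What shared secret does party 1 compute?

Shared key K = 9^16 mod 283.
9^1 ≡ 9 (mod 283)
9^2 = (9^1)^2 ≡ 9^2 = 81 ≡ 81 (mod 283)
9^4 = (9^2)^2 ≡ 81^2 = 6561 ≡ 52 (mod 283)
9^8 = (9^4)^2 ≡ 52^2 = 2704 ≡ 157 (mod 283)
9^16 = (9^8)^2 ≡ 157^2 = 24649 ≡ 28 (mod 283)

28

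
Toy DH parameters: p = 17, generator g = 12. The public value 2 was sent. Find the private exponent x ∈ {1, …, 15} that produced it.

6

Try successive powers of 12 modulo 17:
12^1 ≡ 12
12^2 ≡ 8
12^3 ≡ 11
12^4 ≡ 13
12^5 ≡ 3
12^6 ≡ 2
Found: x = 6.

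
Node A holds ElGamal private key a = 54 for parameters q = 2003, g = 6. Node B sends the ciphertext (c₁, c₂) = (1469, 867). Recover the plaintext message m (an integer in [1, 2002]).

Shared mask s = c₁^a mod q = 1469^54 mod 2003.
1469^1 ≡ 1469 (mod 2003)
1469^2 = (1469^1)^2 ≡ 1469^2 = 2157961 ≡ 730 (mod 2003)
1469^4 = (1469^2)^2 ≡ 730^2 = 532900 ≡ 102 (mod 2003)
1469^8 = (1469^4)^2 ≡ 102^2 = 10404 ≡ 389 (mod 2003)
1469^16 = (1469^8)^2 ≡ 389^2 = 151321 ≡ 1096 (mod 2003)
1469^32 = (1469^16)^2 ≡ 1096^2 = 1201216 ≡ 1419 (mod 2003)
1469^54 = 1469^32 · 1469^16 · 1469^4 · 1469^2 ≡ 1419 · 1096 · 102 · 730 ≡ 236 (mod 2003).
So s = 236; s⁻¹ ≡ 1672 (mod 2003).
m = c₂ · s⁻¹ mod 2003 = 867 · 1672 mod 2003 = 1455.

1455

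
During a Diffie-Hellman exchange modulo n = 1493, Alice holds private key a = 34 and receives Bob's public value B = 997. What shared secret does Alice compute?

Shared key K = 997^34 mod 1493.
997^1 ≡ 997 (mod 1493)
997^2 = (997^1)^2 ≡ 997^2 = 994009 ≡ 1164 (mod 1493)
997^4 = (997^2)^2 ≡ 1164^2 = 1354896 ≡ 745 (mod 1493)
997^8 = (997^4)^2 ≡ 745^2 = 555025 ≡ 1122 (mod 1493)
997^16 = (997^8)^2 ≡ 1122^2 = 1258884 ≡ 285 (mod 1493)
997^32 = (997^16)^2 ≡ 285^2 = 81225 ≡ 603 (mod 1493)
997^34 = 997^32 · 997^2 ≡ 603 · 1164 ≡ 182 (mod 1493).

182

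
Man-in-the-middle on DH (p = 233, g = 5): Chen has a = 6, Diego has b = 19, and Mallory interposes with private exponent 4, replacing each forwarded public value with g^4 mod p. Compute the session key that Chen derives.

Chen receives Mallory's public value M = 5^4 mod 233 instead of the honest one.
5^1 ≡ 5 (mod 233)
5^2 = (5^1)^2 ≡ 5^2 = 25 ≡ 25 (mod 233)
5^4 = (5^2)^2 ≡ 25^2 = 625 ≡ 159 (mod 233)
So M = 159. Chen computes K = M^6 mod 233.
159^1 ≡ 159 (mod 233)
159^2 = (159^1)^2 ≡ 159^2 = 25281 ≡ 117 (mod 233)
159^4 = (159^2)^2 ≡ 117^2 = 13689 ≡ 175 (mod 233)
159^6 = 159^4 · 159^2 ≡ 175 · 117 ≡ 204 (mod 233).

204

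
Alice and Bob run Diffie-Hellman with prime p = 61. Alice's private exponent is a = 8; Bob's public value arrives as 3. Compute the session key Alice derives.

Shared key K = 3^8 mod 61.
3^1 ≡ 3 (mod 61)
3^2 = (3^1)^2 ≡ 3^2 = 9 ≡ 9 (mod 61)
3^4 = (3^2)^2 ≡ 9^2 = 81 ≡ 20 (mod 61)
3^8 = (3^4)^2 ≡ 20^2 = 400 ≡ 34 (mod 61)

34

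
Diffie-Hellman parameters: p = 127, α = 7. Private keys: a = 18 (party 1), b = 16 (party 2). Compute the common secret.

32

Party 2 sends B = α^b mod p = 7^16 mod 127.
7^1 ≡ 7 (mod 127)
7^2 = (7^1)^2 ≡ 7^2 = 49 ≡ 49 (mod 127)
7^4 = (7^2)^2 ≡ 49^2 = 2401 ≡ 115 (mod 127)
7^8 = (7^4)^2 ≡ 115^2 = 13225 ≡ 17 (mod 127)
7^16 = (7^8)^2 ≡ 17^2 = 289 ≡ 35 (mod 127)
So B = 35. Party 1 then computes K = B^a mod p = 35^18 mod 127.
35^1 ≡ 35 (mod 127)
35^2 = (35^1)^2 ≡ 35^2 = 1225 ≡ 82 (mod 127)
35^4 = (35^2)^2 ≡ 82^2 = 6724 ≡ 120 (mod 127)
35^8 = (35^4)^2 ≡ 120^2 = 14400 ≡ 49 (mod 127)
35^16 = (35^8)^2 ≡ 49^2 = 2401 ≡ 115 (mod 127)
35^18 = 35^16 · 35^2 ≡ 115 · 82 ≡ 32 (mod 127).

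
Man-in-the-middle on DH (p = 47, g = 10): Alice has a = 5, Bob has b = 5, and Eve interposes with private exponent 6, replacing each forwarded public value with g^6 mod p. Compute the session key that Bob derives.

Bob receives Eve's public value M = 10^6 mod 47 instead of the honest one.
10^1 ≡ 10 (mod 47)
10^2 = (10^1)^2 ≡ 10^2 = 100 ≡ 6 (mod 47)
10^4 = (10^2)^2 ≡ 6^2 = 36 ≡ 36 (mod 47)
10^6 = 10^4 · 10^2 ≡ 36 · 6 ≡ 28 (mod 47).
So M = 28. Bob computes K = M^5 mod 47.
28^1 ≡ 28 (mod 47)
28^2 = (28^1)^2 ≡ 28^2 = 784 ≡ 32 (mod 47)
28^4 = (28^2)^2 ≡ 32^2 = 1024 ≡ 37 (mod 47)
28^5 = 28^4 · 28^1 ≡ 37 · 28 ≡ 2 (mod 47).

2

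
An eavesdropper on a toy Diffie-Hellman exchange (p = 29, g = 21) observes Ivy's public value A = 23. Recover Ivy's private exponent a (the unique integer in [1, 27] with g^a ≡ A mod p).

Try successive powers of 21 modulo 29:
21^1 ≡ 21
21^2 ≡ 6
21^3 ≡ 10
21^4 ≡ 7
21^5 ≡ 2
21^6 ≡ 13
21^7 ≡ 12
21^8 ≡ 20
21^9 ≡ 14
21^10 ≡ 4
21^11 ≡ 26
21^12 ≡ 24
21^13 ≡ 11
21^14 ≡ 28
21^15 ≡ 8
21^16 ≡ 23
Found: a = 16.

16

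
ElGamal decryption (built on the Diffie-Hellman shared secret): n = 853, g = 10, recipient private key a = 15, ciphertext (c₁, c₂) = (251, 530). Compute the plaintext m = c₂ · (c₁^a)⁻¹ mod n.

Shared mask s = c₁^a mod n = 251^15 mod 853.
251^1 ≡ 251 (mod 853)
251^2 = (251^1)^2 ≡ 251^2 = 63001 ≡ 732 (mod 853)
251^4 = (251^2)^2 ≡ 732^2 = 535824 ≡ 140 (mod 853)
251^8 = (251^4)^2 ≡ 140^2 = 19600 ≡ 834 (mod 853)
251^15 = 251^8 · 251^4 · 251^2 · 251^1 ≡ 834 · 140 · 732 · 251 ≡ 83 (mod 853).
So s = 83; s⁻¹ ≡ 185 (mod 853).
m = c₂ · s⁻¹ mod 853 = 530 · 185 mod 853 = 808.

808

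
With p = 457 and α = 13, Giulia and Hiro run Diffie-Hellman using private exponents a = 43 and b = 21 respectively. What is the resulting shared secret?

43

Giulia sends A = α^a mod p = 13^43 mod 457.
13^1 ≡ 13 (mod 457)
13^2 = (13^1)^2 ≡ 13^2 = 169 ≡ 169 (mod 457)
13^4 = (13^2)^2 ≡ 169^2 = 28561 ≡ 227 (mod 457)
13^8 = (13^4)^2 ≡ 227^2 = 51529 ≡ 345 (mod 457)
13^16 = (13^8)^2 ≡ 345^2 = 119025 ≡ 205 (mod 457)
13^32 = (13^16)^2 ≡ 205^2 = 42025 ≡ 438 (mod 457)
13^43 = 13^32 · 13^8 · 13^2 · 13^1 ≡ 438 · 345 · 169 · 13 ≡ 106 (mod 457).
So A = 106. Hiro then computes K = A^b mod p = 106^21 mod 457.
106^1 ≡ 106 (mod 457)
106^2 = (106^1)^2 ≡ 106^2 = 11236 ≡ 268 (mod 457)
106^4 = (106^2)^2 ≡ 268^2 = 71824 ≡ 75 (mod 457)
106^8 = (106^4)^2 ≡ 75^2 = 5625 ≡ 141 (mod 457)
106^16 = (106^8)^2 ≡ 141^2 = 19881 ≡ 230 (mod 457)
106^21 = 106^16 · 106^4 · 106^1 ≡ 230 · 75 · 106 ≡ 43 (mod 457).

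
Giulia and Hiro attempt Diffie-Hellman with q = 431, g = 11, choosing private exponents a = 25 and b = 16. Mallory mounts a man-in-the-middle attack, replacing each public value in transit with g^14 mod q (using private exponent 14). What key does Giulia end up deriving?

Giulia receives Mallory's public value M = 11^14 mod 431 instead of the honest one.
11^1 ≡ 11 (mod 431)
11^2 = (11^1)^2 ≡ 11^2 = 121 ≡ 121 (mod 431)
11^4 = (11^2)^2 ≡ 121^2 = 14641 ≡ 418 (mod 431)
11^8 = (11^4)^2 ≡ 418^2 = 174724 ≡ 169 (mod 431)
11^14 = 11^8 · 11^4 · 11^2 ≡ 169 · 418 · 121 ≡ 90 (mod 431).
So M = 90. Giulia computes K = M^25 mod 431.
90^1 ≡ 90 (mod 431)
90^2 = (90^1)^2 ≡ 90^2 = 8100 ≡ 342 (mod 431)
90^4 = (90^2)^2 ≡ 342^2 = 116964 ≡ 163 (mod 431)
90^8 = (90^4)^2 ≡ 163^2 = 26569 ≡ 278 (mod 431)
90^16 = (90^8)^2 ≡ 278^2 = 77284 ≡ 135 (mod 431)
90^25 = 90^16 · 90^8 · 90^1 ≡ 135 · 278 · 90 ≡ 384 (mod 431).

384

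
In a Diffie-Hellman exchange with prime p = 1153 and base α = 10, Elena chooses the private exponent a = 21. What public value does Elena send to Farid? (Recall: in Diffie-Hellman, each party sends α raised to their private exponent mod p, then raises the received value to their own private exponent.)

966

Public value = 10^{21} \pmod{1153}.
10^1 ≡ 10 (mod 1153)
10^2 = (10^1)^2 ≡ 10^2 = 100 ≡ 100 (mod 1153)
10^4 = (10^2)^2 ≡ 100^2 = 10000 ≡ 776 (mod 1153)
10^8 = (10^4)^2 ≡ 776^2 = 602176 ≡ 310 (mod 1153)
10^16 = (10^8)^2 ≡ 310^2 = 96100 ≡ 401 (mod 1153)
10^21 = 10^16 · 10^4 · 10^1 ≡ 401 · 776 · 10 ≡ 966 (mod 1153).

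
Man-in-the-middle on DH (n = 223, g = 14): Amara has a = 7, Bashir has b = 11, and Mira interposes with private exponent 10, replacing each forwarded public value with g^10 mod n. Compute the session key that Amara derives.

Amara receives Mira's public value M = 14^10 mod 223 instead of the honest one.
14^1 ≡ 14 (mod 223)
14^2 = (14^1)^2 ≡ 14^2 = 196 ≡ 196 (mod 223)
14^4 = (14^2)^2 ≡ 196^2 = 38416 ≡ 60 (mod 223)
14^8 = (14^4)^2 ≡ 60^2 = 3600 ≡ 32 (mod 223)
14^10 = 14^8 · 14^2 ≡ 32 · 196 ≡ 28 (mod 223).
So M = 28. Amara computes K = M^7 mod 223.
28^1 ≡ 28 (mod 223)
28^2 = (28^1)^2 ≡ 28^2 = 784 ≡ 115 (mod 223)
28^4 = (28^2)^2 ≡ 115^2 = 13225 ≡ 68 (mod 223)
28^7 = 28^4 · 28^2 · 28^1 ≡ 68 · 115 · 28 ≡ 197 (mod 223).

197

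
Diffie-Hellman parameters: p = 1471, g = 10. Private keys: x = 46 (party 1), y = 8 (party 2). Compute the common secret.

1377

Party 1 sends A = g^x mod p = 10^46 mod 1471.
10^1 ≡ 10 (mod 1471)
10^2 = (10^1)^2 ≡ 10^2 = 100 ≡ 100 (mod 1471)
10^4 = (10^2)^2 ≡ 100^2 = 10000 ≡ 1174 (mod 1471)
10^8 = (10^4)^2 ≡ 1174^2 = 1378276 ≡ 1420 (mod 1471)
10^16 = (10^8)^2 ≡ 1420^2 = 2016400 ≡ 1130 (mod 1471)
10^32 = (10^16)^2 ≡ 1130^2 = 1276900 ≡ 72 (mod 1471)
10^46 = 10^32 · 10^8 · 10^4 · 10^2 ≡ 72 · 1420 · 1174 · 100 ≡ 1402 (mod 1471).
So A = 1402. Party 2 then computes K = A^y mod p = 1402^8 mod 1471.
1402^1 ≡ 1402 (mod 1471)
1402^2 = (1402^1)^2 ≡ 1402^2 = 1965604 ≡ 348 (mod 1471)
1402^4 = (1402^2)^2 ≡ 348^2 = 121104 ≡ 482 (mod 1471)
1402^8 = (1402^4)^2 ≡ 482^2 = 232324 ≡ 1377 (mod 1471)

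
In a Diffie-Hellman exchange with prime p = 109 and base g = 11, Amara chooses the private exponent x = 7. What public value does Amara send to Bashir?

42

Public value = 11^7 (mod 109).
11^1 ≡ 11 (mod 109)
11^2 = (11^1)^2 ≡ 11^2 = 121 ≡ 12 (mod 109)
11^4 = (11^2)^2 ≡ 12^2 = 144 ≡ 35 (mod 109)
11^7 = 11^4 · 11^2 · 11^1 ≡ 35 · 12 · 11 ≡ 42 (mod 109).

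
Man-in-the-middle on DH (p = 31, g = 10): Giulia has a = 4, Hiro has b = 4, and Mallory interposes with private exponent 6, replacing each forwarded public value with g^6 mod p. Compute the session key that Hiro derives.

16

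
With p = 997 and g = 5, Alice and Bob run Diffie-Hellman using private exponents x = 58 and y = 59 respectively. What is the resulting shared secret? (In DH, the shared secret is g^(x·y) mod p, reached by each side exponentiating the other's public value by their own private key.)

768

Bob sends B = g^y mod p = 5^59 mod 997.
5^1 ≡ 5 (mod 997)
5^2 = (5^1)^2 ≡ 5^2 = 25 ≡ 25 (mod 997)
5^4 = (5^2)^2 ≡ 25^2 = 625 ≡ 625 (mod 997)
5^8 = (5^4)^2 ≡ 625^2 = 390625 ≡ 798 (mod 997)
5^16 = (5^8)^2 ≡ 798^2 = 636804 ≡ 718 (mod 997)
5^32 = (5^16)^2 ≡ 718^2 = 515524 ≡ 75 (mod 997)
5^59 = 5^32 · 5^16 · 5^8 · 5^2 · 5^1 ≡ 75 · 718 · 798 · 25 · 5 ≡ 600 (mod 997).
So B = 600. Alice then computes K = B^x mod p = 600^58 mod 997.
600^1 ≡ 600 (mod 997)
600^2 = (600^1)^2 ≡ 600^2 = 360000 ≡ 83 (mod 997)
600^4 = (600^2)^2 ≡ 83^2 = 6889 ≡ 907 (mod 997)
600^8 = (600^4)^2 ≡ 907^2 = 822649 ≡ 124 (mod 997)
600^16 = (600^8)^2 ≡ 124^2 = 15376 ≡ 421 (mod 997)
600^32 = (600^16)^2 ≡ 421^2 = 177241 ≡ 772 (mod 997)
600^58 = 600^32 · 600^16 · 600^8 · 600^2 ≡ 772 · 421 · 124 · 83 ≡ 768 (mod 997).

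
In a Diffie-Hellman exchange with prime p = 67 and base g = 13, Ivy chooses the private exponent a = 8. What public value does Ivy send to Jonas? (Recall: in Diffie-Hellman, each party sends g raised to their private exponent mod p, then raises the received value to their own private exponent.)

26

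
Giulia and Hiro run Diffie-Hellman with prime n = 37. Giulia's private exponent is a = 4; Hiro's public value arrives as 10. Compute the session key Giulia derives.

Shared key K = 10^4 mod 37.
10^1 ≡ 10 (mod 37)
10^2 = (10^1)^2 ≡ 10^2 = 100 ≡ 26 (mod 37)
10^4 = (10^2)^2 ≡ 26^2 = 676 ≡ 10 (mod 37)

10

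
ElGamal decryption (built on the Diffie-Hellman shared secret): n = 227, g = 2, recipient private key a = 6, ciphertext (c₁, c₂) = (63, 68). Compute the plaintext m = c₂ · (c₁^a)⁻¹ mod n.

191

Shared mask s = c₁^a mod n = 63^6 mod 227.
63^1 ≡ 63 (mod 227)
63^2 = (63^1)^2 ≡ 63^2 = 3969 ≡ 110 (mod 227)
63^4 = (63^2)^2 ≡ 110^2 = 12100 ≡ 69 (mod 227)
63^6 = 63^4 · 63^2 ≡ 69 · 110 ≡ 99 (mod 227).
So s = 99; s⁻¹ ≡ 133 (mod 227).
m = c₂ · s⁻¹ mod 227 = 68 · 133 mod 227 = 191.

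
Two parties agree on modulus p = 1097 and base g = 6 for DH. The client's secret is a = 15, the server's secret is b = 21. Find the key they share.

The client sends A = g^a mod p = 6^15 mod 1097.
6^1 ≡ 6 (mod 1097)
6^2 = (6^1)^2 ≡ 6^2 = 36 ≡ 36 (mod 1097)
6^4 = (6^2)^2 ≡ 36^2 = 1296 ≡ 199 (mod 1097)
6^8 = (6^4)^2 ≡ 199^2 = 39601 ≡ 109 (mod 1097)
6^15 = 6^8 · 6^4 · 6^2 · 6^1 ≡ 109 · 199 · 36 · 6 ≡ 1066 (mod 1097).
So A = 1066. The server then computes K = A^b mod p = 1066^21 mod 1097.
1066^1 ≡ 1066 (mod 1097)
1066^2 = (1066^1)^2 ≡ 1066^2 = 1136356 ≡ 961 (mod 1097)
1066^4 = (1066^2)^2 ≡ 961^2 = 923521 ≡ 944 (mod 1097)
1066^8 = (1066^4)^2 ≡ 944^2 = 891136 ≡ 372 (mod 1097)
1066^16 = (1066^8)^2 ≡ 372^2 = 138384 ≡ 162 (mod 1097)
1066^21 = 1066^16 · 1066^4 · 1066^1 ≡ 162 · 944 · 1066 ≡ 466 (mod 1097).

466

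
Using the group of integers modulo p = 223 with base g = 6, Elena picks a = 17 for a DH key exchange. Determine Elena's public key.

Public value = 6^17 (mod 223).
6^1 ≡ 6 (mod 223)
6^2 = (6^1)^2 ≡ 6^2 = 36 ≡ 36 (mod 223)
6^4 = (6^2)^2 ≡ 36^2 = 1296 ≡ 181 (mod 223)
6^8 = (6^4)^2 ≡ 181^2 = 32761 ≡ 203 (mod 223)
6^16 = (6^8)^2 ≡ 203^2 = 41209 ≡ 177 (mod 223)
6^17 = 6^16 · 6^1 ≡ 177 · 6 ≡ 170 (mod 223).

170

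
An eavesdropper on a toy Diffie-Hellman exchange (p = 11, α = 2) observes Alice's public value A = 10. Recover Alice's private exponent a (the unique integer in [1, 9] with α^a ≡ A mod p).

Try successive powers of 2 modulo 11:
2^1 ≡ 2
2^2 ≡ 4
2^3 ≡ 8
2^4 ≡ 5
2^5 ≡ 10
Found: a = 5.

5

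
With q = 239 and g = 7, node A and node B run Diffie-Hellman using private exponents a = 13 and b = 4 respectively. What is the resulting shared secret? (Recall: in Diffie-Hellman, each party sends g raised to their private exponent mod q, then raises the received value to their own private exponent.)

Node B sends B = g^b mod q = 7^4 mod 239.
7^1 ≡ 7 (mod 239)
7^2 = (7^1)^2 ≡ 7^2 = 49 ≡ 49 (mod 239)
7^4 = (7^2)^2 ≡ 49^2 = 2401 ≡ 11 (mod 239)
So B = 11. Node A then computes K = B^a mod q = 11^13 mod 239.
11^1 ≡ 11 (mod 239)
11^2 = (11^1)^2 ≡ 11^2 = 121 ≡ 121 (mod 239)
11^4 = (11^2)^2 ≡ 121^2 = 14641 ≡ 62 (mod 239)
11^8 = (11^4)^2 ≡ 62^2 = 3844 ≡ 20 (mod 239)
11^13 = 11^8 · 11^4 · 11^1 ≡ 20 · 62 · 11 ≡ 17 (mod 239).

17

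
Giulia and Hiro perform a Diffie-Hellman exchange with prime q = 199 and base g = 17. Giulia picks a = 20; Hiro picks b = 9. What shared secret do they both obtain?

Giulia sends A = g^a mod q = 17^20 mod 199.
17^1 ≡ 17 (mod 199)
17^2 = (17^1)^2 ≡ 17^2 = 289 ≡ 90 (mod 199)
17^4 = (17^2)^2 ≡ 90^2 = 8100 ≡ 140 (mod 199)
17^8 = (17^4)^2 ≡ 140^2 = 19600 ≡ 98 (mod 199)
17^16 = (17^8)^2 ≡ 98^2 = 9604 ≡ 52 (mod 199)
17^20 = 17^16 · 17^4 ≡ 52 · 140 ≡ 116 (mod 199).
So A = 116. Hiro then computes K = A^b mod q = 116^9 mod 199.
116^1 ≡ 116 (mod 199)
116^2 = (116^1)^2 ≡ 116^2 = 13456 ≡ 123 (mod 199)
116^4 = (116^2)^2 ≡ 123^2 = 15129 ≡ 5 (mod 199)
116^8 = (116^4)^2 ≡ 5^2 = 25 ≡ 25 (mod 199)
116^9 = 116^8 · 116^1 ≡ 25 · 116 ≡ 114 (mod 199).

114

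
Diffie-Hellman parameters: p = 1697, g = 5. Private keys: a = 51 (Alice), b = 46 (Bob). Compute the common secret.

103

Alice sends A = g^a mod p = 5^51 mod 1697.
5^1 ≡ 5 (mod 1697)
5^2 = (5^1)^2 ≡ 5^2 = 25 ≡ 25 (mod 1697)
5^4 = (5^2)^2 ≡ 25^2 = 625 ≡ 625 (mod 1697)
5^8 = (5^4)^2 ≡ 625^2 = 390625 ≡ 315 (mod 1697)
5^16 = (5^8)^2 ≡ 315^2 = 99225 ≡ 799 (mod 1697)
5^32 = (5^16)^2 ≡ 799^2 = 638401 ≡ 329 (mod 1697)
5^51 = 5^32 · 5^16 · 5^2 · 5^1 ≡ 329 · 799 · 25 · 5 ≡ 1561 (mod 1697).
So A = 1561. Bob then computes K = A^b mod p = 1561^46 mod 1697.
1561^1 ≡ 1561 (mod 1697)
1561^2 = (1561^1)^2 ≡ 1561^2 = 2436721 ≡ 1526 (mod 1697)
1561^4 = (1561^2)^2 ≡ 1526^2 = 2328676 ≡ 392 (mod 1697)
1561^8 = (1561^4)^2 ≡ 392^2 = 153664 ≡ 934 (mod 1697)
1561^16 = (1561^8)^2 ≡ 934^2 = 872356 ≡ 98 (mod 1697)
1561^32 = (1561^16)^2 ≡ 98^2 = 9604 ≡ 1119 (mod 1697)
1561^46 = 1561^32 · 1561^8 · 1561^4 · 1561^2 ≡ 1119 · 934 · 392 · 1526 ≡ 103 (mod 1697).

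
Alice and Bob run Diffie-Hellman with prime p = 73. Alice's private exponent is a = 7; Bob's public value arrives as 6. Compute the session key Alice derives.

54

Shared key K = 6^7 mod 73.
6^1 ≡ 6 (mod 73)
6^2 = (6^1)^2 ≡ 6^2 = 36 ≡ 36 (mod 73)
6^4 = (6^2)^2 ≡ 36^2 = 1296 ≡ 55 (mod 73)
6^7 = 6^4 · 6^2 · 6^1 ≡ 55 · 36 · 6 ≡ 54 (mod 73).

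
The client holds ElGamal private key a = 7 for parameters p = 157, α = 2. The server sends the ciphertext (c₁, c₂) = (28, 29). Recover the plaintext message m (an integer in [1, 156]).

27

Shared mask s = c₁^a mod p = 28^7 mod 157.
28^1 ≡ 28 (mod 157)
28^2 = (28^1)^2 ≡ 28^2 = 784 ≡ 156 (mod 157)
28^4 = (28^2)^2 ≡ 156^2 = 24336 ≡ 1 (mod 157)
28^7 = 28^4 · 28^2 · 28^1 ≡ 1 · 156 · 28 ≡ 129 (mod 157).
So s = 129; s⁻¹ ≡ 28 (mod 157).
m = c₂ · s⁻¹ mod 157 = 29 · 28 mod 157 = 27.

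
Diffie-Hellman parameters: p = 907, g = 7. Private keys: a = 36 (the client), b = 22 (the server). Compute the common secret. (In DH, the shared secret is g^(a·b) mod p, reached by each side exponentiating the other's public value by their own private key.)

198

The server sends B = g^b mod p = 7^22 mod 907.
7^1 ≡ 7 (mod 907)
7^2 = (7^1)^2 ≡ 7^2 = 49 ≡ 49 (mod 907)
7^4 = (7^2)^2 ≡ 49^2 = 2401 ≡ 587 (mod 907)
7^8 = (7^4)^2 ≡ 587^2 = 344569 ≡ 816 (mod 907)
7^16 = (7^8)^2 ≡ 816^2 = 665856 ≡ 118 (mod 907)
7^22 = 7^16 · 7^4 · 7^2 ≡ 118 · 587 · 49 ≡ 40 (mod 907).
So B = 40. The client then computes K = B^a mod p = 40^36 mod 907.
40^1 ≡ 40 (mod 907)
40^2 = (40^1)^2 ≡ 40^2 = 1600 ≡ 693 (mod 907)
40^4 = (40^2)^2 ≡ 693^2 = 480249 ≡ 446 (mod 907)
40^8 = (40^4)^2 ≡ 446^2 = 198916 ≡ 283 (mod 907)
40^16 = (40^8)^2 ≡ 283^2 = 80089 ≡ 273 (mod 907)
40^32 = (40^16)^2 ≡ 273^2 = 74529 ≡ 155 (mod 907)
40^36 = 40^32 · 40^4 ≡ 155 · 446 ≡ 198 (mod 907).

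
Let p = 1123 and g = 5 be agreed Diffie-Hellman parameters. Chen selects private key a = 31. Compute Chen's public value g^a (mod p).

Public value = 5^31 (mod 1123).
5^1 ≡ 5 (mod 1123)
5^2 = (5^1)^2 ≡ 5^2 = 25 ≡ 25 (mod 1123)
5^4 = (5^2)^2 ≡ 25^2 = 625 ≡ 625 (mod 1123)
5^8 = (5^4)^2 ≡ 625^2 = 390625 ≡ 944 (mod 1123)
5^16 = (5^8)^2 ≡ 944^2 = 891136 ≡ 597 (mod 1123)
5^31 = 5^16 · 5^8 · 5^4 · 5^2 · 5^1 ≡ 597 · 944 · 625 · 25 · 5 ≡ 982 (mod 1123).

982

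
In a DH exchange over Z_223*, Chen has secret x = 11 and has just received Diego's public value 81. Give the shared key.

116

Shared key K = 81^11 mod 223.
81^1 ≡ 81 (mod 223)
81^2 = (81^1)^2 ≡ 81^2 = 6561 ≡ 94 (mod 223)
81^4 = (81^2)^2 ≡ 94^2 = 8836 ≡ 139 (mod 223)
81^8 = (81^4)^2 ≡ 139^2 = 19321 ≡ 143 (mod 223)
81^11 = 81^8 · 81^2 · 81^1 ≡ 143 · 94 · 81 ≡ 116 (mod 223).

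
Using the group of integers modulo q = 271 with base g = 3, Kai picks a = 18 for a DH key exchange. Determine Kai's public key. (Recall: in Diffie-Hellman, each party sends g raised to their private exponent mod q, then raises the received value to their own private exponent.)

244

Public value = 3^18 mod 271.
3^1 ≡ 3 (mod 271)
3^2 = (3^1)^2 ≡ 3^2 = 9 ≡ 9 (mod 271)
3^4 = (3^2)^2 ≡ 9^2 = 81 ≡ 81 (mod 271)
3^8 = (3^4)^2 ≡ 81^2 = 6561 ≡ 57 (mod 271)
3^16 = (3^8)^2 ≡ 57^2 = 3249 ≡ 268 (mod 271)
3^18 = 3^16 · 3^2 ≡ 268 · 9 ≡ 244 (mod 271).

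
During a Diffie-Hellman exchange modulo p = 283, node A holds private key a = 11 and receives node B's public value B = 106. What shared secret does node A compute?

253

Shared key K = 106^11 mod 283.
106^1 ≡ 106 (mod 283)
106^2 = (106^1)^2 ≡ 106^2 = 11236 ≡ 199 (mod 283)
106^4 = (106^2)^2 ≡ 199^2 = 39601 ≡ 264 (mod 283)
106^8 = (106^4)^2 ≡ 264^2 = 69696 ≡ 78 (mod 283)
106^11 = 106^8 · 106^2 · 106^1 ≡ 78 · 199 · 106 ≡ 253 (mod 283).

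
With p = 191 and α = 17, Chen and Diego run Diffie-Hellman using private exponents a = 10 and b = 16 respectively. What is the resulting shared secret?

Chen sends A = α^a mod p = 17^10 mod 191.
17^1 ≡ 17 (mod 191)
17^2 = (17^1)^2 ≡ 17^2 = 289 ≡ 98 (mod 191)
17^4 = (17^2)^2 ≡ 98^2 = 9604 ≡ 54 (mod 191)
17^8 = (17^4)^2 ≡ 54^2 = 2916 ≡ 51 (mod 191)
17^10 = 17^8 · 17^2 ≡ 51 · 98 ≡ 32 (mod 191).
So A = 32. Diego then computes K = A^b mod p = 32^16 mod 191.
32^1 ≡ 32 (mod 191)
32^2 = (32^1)^2 ≡ 32^2 = 1024 ≡ 69 (mod 191)
32^4 = (32^2)^2 ≡ 69^2 = 4761 ≡ 177 (mod 191)
32^8 = (32^4)^2 ≡ 177^2 = 31329 ≡ 5 (mod 191)
32^16 = (32^8)^2 ≡ 5^2 = 25 ≡ 25 (mod 191)

25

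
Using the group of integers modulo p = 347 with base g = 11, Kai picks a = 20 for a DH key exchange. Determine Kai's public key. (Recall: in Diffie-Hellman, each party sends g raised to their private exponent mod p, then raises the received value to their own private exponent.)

Public value = 11^20 (mod 347).
11^1 ≡ 11 (mod 347)
11^2 = (11^1)^2 ≡ 11^2 = 121 ≡ 121 (mod 347)
11^4 = (11^2)^2 ≡ 121^2 = 14641 ≡ 67 (mod 347)
11^8 = (11^4)^2 ≡ 67^2 = 4489 ≡ 325 (mod 347)
11^16 = (11^8)^2 ≡ 325^2 = 105625 ≡ 137 (mod 347)
11^20 = 11^16 · 11^4 ≡ 137 · 67 ≡ 157 (mod 347).

157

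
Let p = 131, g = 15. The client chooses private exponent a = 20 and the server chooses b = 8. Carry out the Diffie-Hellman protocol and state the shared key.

62

The client sends A = g^a mod p = 15^20 mod 131.
15^1 ≡ 15 (mod 131)
15^2 = (15^1)^2 ≡ 15^2 = 225 ≡ 94 (mod 131)
15^4 = (15^2)^2 ≡ 94^2 = 8836 ≡ 59 (mod 131)
15^8 = (15^4)^2 ≡ 59^2 = 3481 ≡ 75 (mod 131)
15^16 = (15^8)^2 ≡ 75^2 = 5625 ≡ 123 (mod 131)
15^20 = 15^16 · 15^4 ≡ 123 · 59 ≡ 52 (mod 131).
So A = 52. The server then computes K = A^b mod p = 52^8 mod 131.
52^1 ≡ 52 (mod 131)
52^2 = (52^1)^2 ≡ 52^2 = 2704 ≡ 84 (mod 131)
52^4 = (52^2)^2 ≡ 84^2 = 7056 ≡ 113 (mod 131)
52^8 = (52^4)^2 ≡ 113^2 = 12769 ≡ 62 (mod 131)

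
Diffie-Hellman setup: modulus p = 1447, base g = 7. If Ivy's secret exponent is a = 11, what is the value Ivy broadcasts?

1243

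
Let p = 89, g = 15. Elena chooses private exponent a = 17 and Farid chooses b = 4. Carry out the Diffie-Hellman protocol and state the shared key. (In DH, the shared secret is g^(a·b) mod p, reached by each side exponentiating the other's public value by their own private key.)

85

Elena sends A = g^a mod p = 15^17 mod 89.
15^1 ≡ 15 (mod 89)
15^2 = (15^1)^2 ≡ 15^2 = 225 ≡ 47 (mod 89)
15^4 = (15^2)^2 ≡ 47^2 = 2209 ≡ 73 (mod 89)
15^8 = (15^4)^2 ≡ 73^2 = 5329 ≡ 78 (mod 89)
15^16 = (15^8)^2 ≡ 78^2 = 6084 ≡ 32 (mod 89)
15^17 = 15^16 · 15^1 ≡ 32 · 15 ≡ 35 (mod 89).
So A = 35. Farid then computes K = A^b mod p = 35^4 mod 89.
35^1 ≡ 35 (mod 89)
35^2 = (35^1)^2 ≡ 35^2 = 1225 ≡ 68 (mod 89)
35^4 = (35^2)^2 ≡ 68^2 = 4624 ≡ 85 (mod 89)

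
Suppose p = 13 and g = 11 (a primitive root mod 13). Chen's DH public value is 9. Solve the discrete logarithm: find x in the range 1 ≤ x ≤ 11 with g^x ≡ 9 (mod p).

8

Try successive powers of 11 modulo 13:
11^1 ≡ 11
11^2 ≡ 4
11^3 ≡ 5
11^4 ≡ 3
11^5 ≡ 7
11^6 ≡ 12
11^7 ≡ 2
11^8 ≡ 9
Found: x = 8.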